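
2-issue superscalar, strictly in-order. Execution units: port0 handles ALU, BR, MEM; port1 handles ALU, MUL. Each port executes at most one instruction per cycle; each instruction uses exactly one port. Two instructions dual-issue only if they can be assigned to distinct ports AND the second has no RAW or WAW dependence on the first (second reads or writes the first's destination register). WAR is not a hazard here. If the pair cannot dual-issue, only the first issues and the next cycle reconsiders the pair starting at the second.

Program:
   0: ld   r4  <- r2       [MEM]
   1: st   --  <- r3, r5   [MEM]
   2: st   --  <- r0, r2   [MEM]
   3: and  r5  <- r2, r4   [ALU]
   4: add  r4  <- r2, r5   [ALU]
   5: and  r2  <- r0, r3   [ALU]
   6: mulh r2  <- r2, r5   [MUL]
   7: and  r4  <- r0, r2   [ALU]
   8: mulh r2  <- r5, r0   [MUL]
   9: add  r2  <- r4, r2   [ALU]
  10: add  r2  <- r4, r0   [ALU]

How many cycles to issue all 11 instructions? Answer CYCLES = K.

CYCLES = 8

c0: i0 ld  no-port MEM/MEM
c1: i1 st  no-port MEM/MEM
c2: i2&i3 st+and  2-wide
c3: i4&i5 add+and  2-wide
c4: i6 mulh  RAW r2
c5: i7&i8 and+mulh  2-wide
c6: i9 add  WAW r2
c7: i10 add  tail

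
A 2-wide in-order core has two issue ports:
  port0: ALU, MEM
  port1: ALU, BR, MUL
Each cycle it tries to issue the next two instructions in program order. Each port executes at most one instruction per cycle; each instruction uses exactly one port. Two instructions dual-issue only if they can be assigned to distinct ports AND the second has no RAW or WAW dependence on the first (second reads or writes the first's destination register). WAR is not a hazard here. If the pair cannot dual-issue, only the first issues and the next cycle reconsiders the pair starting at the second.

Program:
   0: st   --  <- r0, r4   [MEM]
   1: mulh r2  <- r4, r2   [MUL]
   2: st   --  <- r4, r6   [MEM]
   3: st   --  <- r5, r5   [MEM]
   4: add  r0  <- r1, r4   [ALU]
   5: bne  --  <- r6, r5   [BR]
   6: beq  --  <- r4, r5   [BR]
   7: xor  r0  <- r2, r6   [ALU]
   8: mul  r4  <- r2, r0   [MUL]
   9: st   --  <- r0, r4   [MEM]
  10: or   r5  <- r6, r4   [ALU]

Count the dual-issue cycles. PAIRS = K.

PAIRS = 4

c0: i0&i1 st.MEM/mulh.MUL  dual
c1: i2 st.MEM  no-port MEM/MEM
c2: i3&i4 st.MEM/add.ALU  dual
c3: i5 bne.BR  no-port BR/BR
c4: i6&i7 beq.BR/xor.ALU  dual
c5: i8 mul.MUL  RAW r4
c6: i9&i10 st.MEM/or.ALU  dual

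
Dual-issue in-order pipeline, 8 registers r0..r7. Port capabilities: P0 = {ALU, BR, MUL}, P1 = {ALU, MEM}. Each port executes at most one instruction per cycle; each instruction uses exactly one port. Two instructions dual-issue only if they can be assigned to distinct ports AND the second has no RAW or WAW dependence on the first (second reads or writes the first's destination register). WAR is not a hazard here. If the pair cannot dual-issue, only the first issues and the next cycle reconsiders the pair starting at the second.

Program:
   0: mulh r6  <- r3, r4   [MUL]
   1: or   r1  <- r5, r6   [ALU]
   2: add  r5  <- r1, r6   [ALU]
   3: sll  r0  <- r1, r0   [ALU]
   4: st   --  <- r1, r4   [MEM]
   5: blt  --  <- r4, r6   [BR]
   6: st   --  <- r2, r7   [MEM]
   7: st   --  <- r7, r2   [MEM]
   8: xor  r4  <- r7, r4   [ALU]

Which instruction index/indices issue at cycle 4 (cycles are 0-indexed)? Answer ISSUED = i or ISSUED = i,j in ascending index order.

#0 head=0: mulh.MUL i0 RAW r6
#1 head=1: or.ALU i1 RAW r1
#2 head=2: add.ALU;sll.ALU i2+i3 pair
#3 head=4: st.MEM;blt.BR i4+i5 pair
#4 head=6: st.MEM i6 no-port MEM/MEM
#5 head=7: st.MEM;xor.ALU i7+i8 pair

ISSUED = 6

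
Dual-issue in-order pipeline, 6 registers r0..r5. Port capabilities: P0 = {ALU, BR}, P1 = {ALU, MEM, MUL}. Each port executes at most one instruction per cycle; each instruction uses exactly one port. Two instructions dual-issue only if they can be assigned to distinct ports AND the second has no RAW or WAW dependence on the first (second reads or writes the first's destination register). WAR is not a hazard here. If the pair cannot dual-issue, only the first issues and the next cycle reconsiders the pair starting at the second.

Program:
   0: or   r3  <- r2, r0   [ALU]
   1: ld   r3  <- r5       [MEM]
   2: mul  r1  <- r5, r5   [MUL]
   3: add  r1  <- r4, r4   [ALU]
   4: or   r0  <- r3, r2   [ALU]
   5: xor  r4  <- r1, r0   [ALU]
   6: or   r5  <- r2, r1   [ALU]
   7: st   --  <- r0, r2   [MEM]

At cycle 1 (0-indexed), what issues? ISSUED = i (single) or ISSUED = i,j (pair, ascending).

ISSUED = 1

  cy0 -> i0 (or.ALU) WAW r3
  cy1 -> i1 (ld.MEM) no-port MEM/MUL
  cy2 -> i2 (mul.MUL) WAW r1
  cy3 -> i3&i4 (add.ALU+or.ALU) pair
  cy4 -> i5&i6 (xor.ALU+or.ALU) pair
  cy5 -> i7 (st.MEM) tail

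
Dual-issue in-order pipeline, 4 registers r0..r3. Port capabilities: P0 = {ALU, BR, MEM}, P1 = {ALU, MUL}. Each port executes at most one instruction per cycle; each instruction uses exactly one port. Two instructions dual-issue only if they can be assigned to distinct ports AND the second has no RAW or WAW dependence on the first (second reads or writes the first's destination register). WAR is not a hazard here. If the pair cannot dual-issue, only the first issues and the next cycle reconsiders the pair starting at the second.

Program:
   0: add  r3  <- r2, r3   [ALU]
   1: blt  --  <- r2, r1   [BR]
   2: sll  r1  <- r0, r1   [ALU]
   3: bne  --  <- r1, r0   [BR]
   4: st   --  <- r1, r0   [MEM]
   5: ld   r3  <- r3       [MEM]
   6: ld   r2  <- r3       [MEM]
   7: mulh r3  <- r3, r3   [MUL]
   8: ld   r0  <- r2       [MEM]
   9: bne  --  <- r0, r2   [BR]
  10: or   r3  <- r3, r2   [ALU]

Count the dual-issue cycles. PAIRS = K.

t=0 i0/i1:add/blt ; 2-wide
t=1 i2:sll ; RAW r1
t=2 i3:bne ; no-port BR/MEM
t=3 i4:st ; no-port MEM/MEM
t=4 i5:ld ; no-port MEM/MEM
t=5 i6/i7:ld/mulh ; 2-wide
t=6 i8:ld ; no-port MEM/BR
t=7 i9/i10:bne/or ; 2-wide

PAIRS = 3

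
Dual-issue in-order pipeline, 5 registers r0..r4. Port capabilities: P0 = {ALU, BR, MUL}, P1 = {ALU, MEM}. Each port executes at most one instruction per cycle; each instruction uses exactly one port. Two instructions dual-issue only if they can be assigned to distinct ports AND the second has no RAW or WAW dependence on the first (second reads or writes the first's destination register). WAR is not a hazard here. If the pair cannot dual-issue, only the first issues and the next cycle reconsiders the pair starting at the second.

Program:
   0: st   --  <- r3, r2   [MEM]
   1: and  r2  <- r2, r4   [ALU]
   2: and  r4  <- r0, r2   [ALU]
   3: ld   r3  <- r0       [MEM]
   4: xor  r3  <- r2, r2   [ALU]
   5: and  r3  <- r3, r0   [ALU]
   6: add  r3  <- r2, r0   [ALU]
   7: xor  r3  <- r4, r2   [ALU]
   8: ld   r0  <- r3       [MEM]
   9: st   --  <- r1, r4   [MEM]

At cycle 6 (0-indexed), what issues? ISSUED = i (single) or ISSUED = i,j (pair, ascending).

ISSUED = 8

0. st.MEM+and.ALU @i0&i1  | 2-wide
1. and.ALU+ld.MEM @i2&i3  | 2-wide
2. xor.ALU @i4  | RAW+WAW r3
3. and.ALU @i5  | WAW r3
4. add.ALU @i6  | WAW r3
5. xor.ALU @i7  | RAW r3
6. ld.MEM @i8  | no-port MEM/MEM
7. st.MEM @i9  | tail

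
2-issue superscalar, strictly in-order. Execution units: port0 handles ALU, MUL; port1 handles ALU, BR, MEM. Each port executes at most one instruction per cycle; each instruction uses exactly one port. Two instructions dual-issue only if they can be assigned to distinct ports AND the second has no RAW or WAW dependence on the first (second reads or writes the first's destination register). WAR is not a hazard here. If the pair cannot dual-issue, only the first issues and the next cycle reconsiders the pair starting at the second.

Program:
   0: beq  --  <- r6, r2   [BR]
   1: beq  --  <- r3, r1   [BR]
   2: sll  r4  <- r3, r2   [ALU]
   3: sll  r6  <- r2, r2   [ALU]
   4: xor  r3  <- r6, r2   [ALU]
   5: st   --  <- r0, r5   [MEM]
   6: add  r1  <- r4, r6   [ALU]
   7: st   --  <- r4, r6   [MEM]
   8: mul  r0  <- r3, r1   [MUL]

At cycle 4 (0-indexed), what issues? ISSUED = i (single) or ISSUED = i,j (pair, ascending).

ISSUED = 6,7

#0 head=0: beq i0 no-port BR/BR
#1 head=1: beq/sll i1+i2 2-wide
#2 head=3: sll i3 RAW r6
#3 head=4: xor/st i4+i5 2-wide
#4 head=6: add/st i6+i7 2-wide
#5 head=8: mul i8 tail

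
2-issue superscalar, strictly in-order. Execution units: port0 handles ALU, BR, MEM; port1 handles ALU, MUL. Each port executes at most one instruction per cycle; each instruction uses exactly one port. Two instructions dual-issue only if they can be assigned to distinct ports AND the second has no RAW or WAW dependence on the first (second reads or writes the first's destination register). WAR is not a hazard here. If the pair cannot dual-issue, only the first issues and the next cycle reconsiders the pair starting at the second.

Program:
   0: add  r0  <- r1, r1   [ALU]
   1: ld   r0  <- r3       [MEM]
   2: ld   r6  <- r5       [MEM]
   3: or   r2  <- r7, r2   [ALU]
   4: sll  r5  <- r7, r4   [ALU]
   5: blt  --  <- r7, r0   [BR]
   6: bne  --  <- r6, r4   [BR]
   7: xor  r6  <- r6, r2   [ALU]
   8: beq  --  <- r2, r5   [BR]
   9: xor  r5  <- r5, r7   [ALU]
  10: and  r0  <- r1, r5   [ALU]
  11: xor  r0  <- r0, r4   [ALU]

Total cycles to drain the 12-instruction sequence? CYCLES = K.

c0: i0 add  WAW r0
c1: i1 ld  no-port MEM/MEM
c2: i2/i3 ld or  dual
c3: i4/i5 sll blt  dual
c4: i6/i7 bne xor  dual
c5: i8/i9 beq xor  dual
c6: i10 and  RAW+WAW r0
c7: i11 xor  tail

CYCLES = 8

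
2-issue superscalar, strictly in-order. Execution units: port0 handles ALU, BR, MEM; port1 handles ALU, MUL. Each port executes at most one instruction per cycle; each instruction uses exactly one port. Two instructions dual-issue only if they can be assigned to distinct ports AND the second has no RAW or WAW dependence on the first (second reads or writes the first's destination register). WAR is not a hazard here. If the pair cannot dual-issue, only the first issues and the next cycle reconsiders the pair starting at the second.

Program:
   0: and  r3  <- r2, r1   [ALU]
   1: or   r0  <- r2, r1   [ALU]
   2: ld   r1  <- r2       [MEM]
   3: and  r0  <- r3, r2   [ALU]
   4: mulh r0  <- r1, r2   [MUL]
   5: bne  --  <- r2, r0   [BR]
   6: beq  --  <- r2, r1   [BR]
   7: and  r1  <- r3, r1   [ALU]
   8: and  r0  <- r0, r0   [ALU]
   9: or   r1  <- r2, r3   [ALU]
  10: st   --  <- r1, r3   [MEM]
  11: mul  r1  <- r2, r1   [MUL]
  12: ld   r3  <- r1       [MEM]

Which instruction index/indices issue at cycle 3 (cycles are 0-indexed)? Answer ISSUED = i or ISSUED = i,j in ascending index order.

t=0 i0&i1:and;or ; dual
t=1 i2&i3:ld;and ; dual
t=2 i4:mulh ; RAW r0
t=3 i5:bne ; no-port BR/BR
t=4 i6&i7:beq;and ; dual
t=5 i8&i9:and;or ; dual
t=6 i10&i11:st;mul ; dual
t=7 i12:ld ; tail

ISSUED = 5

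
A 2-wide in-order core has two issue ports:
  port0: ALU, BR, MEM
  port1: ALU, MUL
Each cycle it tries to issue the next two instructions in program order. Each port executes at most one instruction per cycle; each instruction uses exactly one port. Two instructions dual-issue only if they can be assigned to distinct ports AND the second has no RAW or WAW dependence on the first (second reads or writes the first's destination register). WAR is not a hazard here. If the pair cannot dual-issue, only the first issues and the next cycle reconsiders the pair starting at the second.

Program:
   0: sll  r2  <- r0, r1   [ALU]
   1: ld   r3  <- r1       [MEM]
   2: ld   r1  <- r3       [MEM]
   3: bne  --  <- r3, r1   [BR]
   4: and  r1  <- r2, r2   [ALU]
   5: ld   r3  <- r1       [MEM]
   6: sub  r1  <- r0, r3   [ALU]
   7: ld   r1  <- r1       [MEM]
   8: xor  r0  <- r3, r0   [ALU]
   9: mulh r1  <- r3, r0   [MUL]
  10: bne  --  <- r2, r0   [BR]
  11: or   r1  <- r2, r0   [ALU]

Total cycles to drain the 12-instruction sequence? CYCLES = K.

#0 head=0: sll.ALU ld.MEM i0+i1 pair
#1 head=2: ld.MEM i2 no-port MEM/BR
#2 head=3: bne.BR and.ALU i3+i4 pair
#3 head=5: ld.MEM i5 RAW r3
#4 head=6: sub.ALU i6 RAW+WAW r1
#5 head=7: ld.MEM xor.ALU i7+i8 pair
#6 head=9: mulh.MUL bne.BR i9+i10 pair
#7 head=11: or.ALU i11 tail

CYCLES = 8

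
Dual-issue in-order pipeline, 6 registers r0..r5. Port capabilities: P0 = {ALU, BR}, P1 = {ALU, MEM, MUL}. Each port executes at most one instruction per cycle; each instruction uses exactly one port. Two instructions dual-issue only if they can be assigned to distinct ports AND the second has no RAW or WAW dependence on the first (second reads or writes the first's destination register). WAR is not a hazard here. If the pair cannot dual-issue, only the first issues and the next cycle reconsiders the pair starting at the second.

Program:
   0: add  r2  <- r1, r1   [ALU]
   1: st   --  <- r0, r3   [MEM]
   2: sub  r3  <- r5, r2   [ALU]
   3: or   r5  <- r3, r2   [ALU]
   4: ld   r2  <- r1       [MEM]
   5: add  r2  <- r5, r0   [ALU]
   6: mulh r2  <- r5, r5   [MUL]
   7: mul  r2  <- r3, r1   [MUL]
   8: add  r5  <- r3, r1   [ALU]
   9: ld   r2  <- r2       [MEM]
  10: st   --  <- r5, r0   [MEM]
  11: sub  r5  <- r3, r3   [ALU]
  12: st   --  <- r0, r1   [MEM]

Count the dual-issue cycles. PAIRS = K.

PAIRS = 4

c0: i0+i1 add st  dual
c1: i2 sub  RAW r3
c2: i3+i4 or ld  dual
c3: i5 add  WAW r2
c4: i6 mulh  no-port MUL/MUL
c5: i7+i8 mul add  dual
c6: i9 ld  no-port MEM/MEM
c7: i10+i11 st sub  dual
c8: i12 st  tail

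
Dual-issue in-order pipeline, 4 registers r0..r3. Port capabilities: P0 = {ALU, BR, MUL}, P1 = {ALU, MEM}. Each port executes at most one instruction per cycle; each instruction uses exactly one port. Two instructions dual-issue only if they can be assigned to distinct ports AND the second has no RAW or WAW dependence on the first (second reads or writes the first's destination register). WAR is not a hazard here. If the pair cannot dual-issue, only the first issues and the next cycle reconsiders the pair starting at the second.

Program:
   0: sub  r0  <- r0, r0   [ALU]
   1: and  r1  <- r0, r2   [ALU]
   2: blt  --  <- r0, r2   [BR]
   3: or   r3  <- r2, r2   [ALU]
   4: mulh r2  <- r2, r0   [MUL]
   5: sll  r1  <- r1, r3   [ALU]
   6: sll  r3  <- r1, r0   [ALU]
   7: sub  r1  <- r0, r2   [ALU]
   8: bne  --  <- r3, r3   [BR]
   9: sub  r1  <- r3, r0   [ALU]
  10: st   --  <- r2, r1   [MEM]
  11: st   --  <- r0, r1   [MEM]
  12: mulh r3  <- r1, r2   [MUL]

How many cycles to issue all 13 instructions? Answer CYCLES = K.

c0: i0 sub  RAW r0
c1: i1/i2 and+blt  dual
c2: i3/i4 or+mulh  dual
c3: i5 sll  RAW r1
c4: i6/i7 sll+sub  dual
c5: i8/i9 bne+sub  dual
c6: i10 st  no-port MEM/MEM
c7: i11/i12 st+mulh  dual

CYCLES = 8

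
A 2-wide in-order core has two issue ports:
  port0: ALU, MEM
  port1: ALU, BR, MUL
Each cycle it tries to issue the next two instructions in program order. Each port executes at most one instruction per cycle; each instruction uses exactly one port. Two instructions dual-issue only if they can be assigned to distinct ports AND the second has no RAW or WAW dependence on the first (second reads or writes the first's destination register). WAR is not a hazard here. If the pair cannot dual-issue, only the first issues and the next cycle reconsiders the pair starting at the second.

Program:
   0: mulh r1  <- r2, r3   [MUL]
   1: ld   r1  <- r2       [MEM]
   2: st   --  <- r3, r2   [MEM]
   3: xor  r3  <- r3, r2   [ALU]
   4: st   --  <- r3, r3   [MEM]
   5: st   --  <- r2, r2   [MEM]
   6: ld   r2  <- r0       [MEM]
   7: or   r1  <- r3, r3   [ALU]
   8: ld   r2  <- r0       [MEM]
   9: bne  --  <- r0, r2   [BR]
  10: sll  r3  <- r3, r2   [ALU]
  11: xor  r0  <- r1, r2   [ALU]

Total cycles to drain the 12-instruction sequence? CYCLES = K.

#0 head=0: mulh.MUL i0 WAW r1
#1 head=1: ld.MEM i1 no-port MEM/MEM
#2 head=2: st.MEM;xor.ALU i2&i3 pair
#3 head=4: st.MEM i4 no-port MEM/MEM
#4 head=5: st.MEM i5 no-port MEM/MEM
#5 head=6: ld.MEM;or.ALU i6&i7 pair
#6 head=8: ld.MEM i8 RAW r2
#7 head=9: bne.BR;sll.ALU i9&i10 pair
#8 head=11: xor.ALU i11 tail

CYCLES = 9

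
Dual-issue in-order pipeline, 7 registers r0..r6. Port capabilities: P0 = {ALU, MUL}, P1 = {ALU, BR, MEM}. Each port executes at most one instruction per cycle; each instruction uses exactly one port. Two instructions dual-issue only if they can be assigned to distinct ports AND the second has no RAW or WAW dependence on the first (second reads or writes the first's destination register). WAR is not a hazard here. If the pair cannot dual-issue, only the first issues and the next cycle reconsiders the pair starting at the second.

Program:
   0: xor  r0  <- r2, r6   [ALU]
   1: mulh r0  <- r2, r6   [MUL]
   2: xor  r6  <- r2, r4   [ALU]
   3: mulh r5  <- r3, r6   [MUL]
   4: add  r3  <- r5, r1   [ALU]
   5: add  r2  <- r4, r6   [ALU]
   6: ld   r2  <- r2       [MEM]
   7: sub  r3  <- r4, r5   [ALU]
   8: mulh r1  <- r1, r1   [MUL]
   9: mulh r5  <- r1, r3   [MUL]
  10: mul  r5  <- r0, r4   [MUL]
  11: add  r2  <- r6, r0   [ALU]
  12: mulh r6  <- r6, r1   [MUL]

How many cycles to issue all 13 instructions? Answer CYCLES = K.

CYCLES = 9

#0 head=0: xor.ALU i0 WAW r0
#1 head=1: mulh.MUL xor.ALU i1,i2 pair
#2 head=3: mulh.MUL i3 RAW r5
#3 head=4: add.ALU add.ALU i4,i5 pair
#4 head=6: ld.MEM sub.ALU i6,i7 pair
#5 head=8: mulh.MUL i8 no-port MUL/MUL
#6 head=9: mulh.MUL i9 no-port MUL/MUL
#7 head=10: mul.MUL add.ALU i10,i11 pair
#8 head=12: mulh.MUL i12 tail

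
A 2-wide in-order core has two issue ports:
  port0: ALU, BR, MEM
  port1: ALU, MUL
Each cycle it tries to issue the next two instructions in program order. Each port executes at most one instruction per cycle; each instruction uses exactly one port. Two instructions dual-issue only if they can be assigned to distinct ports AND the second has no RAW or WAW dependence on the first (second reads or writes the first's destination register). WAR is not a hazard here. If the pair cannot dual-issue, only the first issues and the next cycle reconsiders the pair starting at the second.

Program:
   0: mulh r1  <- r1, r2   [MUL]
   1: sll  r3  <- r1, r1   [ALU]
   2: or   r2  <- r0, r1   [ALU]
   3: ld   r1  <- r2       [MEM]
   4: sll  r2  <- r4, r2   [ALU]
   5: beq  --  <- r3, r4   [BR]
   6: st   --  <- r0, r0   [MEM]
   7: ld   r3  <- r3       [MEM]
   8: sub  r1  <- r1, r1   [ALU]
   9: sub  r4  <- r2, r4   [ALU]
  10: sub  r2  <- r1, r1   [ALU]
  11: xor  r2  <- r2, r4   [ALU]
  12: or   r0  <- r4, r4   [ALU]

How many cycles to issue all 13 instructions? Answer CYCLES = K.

CYCLES = 8

t=0 i0:mulh ; RAW r1
t=1 i1&i2:sll or ; 2-wide
t=2 i3&i4:ld sll ; 2-wide
t=3 i5:beq ; no-port BR/MEM
t=4 i6:st ; no-port MEM/MEM
t=5 i7&i8:ld sub ; 2-wide
t=6 i9&i10:sub sub ; 2-wide
t=7 i11&i12:xor or ; 2-wide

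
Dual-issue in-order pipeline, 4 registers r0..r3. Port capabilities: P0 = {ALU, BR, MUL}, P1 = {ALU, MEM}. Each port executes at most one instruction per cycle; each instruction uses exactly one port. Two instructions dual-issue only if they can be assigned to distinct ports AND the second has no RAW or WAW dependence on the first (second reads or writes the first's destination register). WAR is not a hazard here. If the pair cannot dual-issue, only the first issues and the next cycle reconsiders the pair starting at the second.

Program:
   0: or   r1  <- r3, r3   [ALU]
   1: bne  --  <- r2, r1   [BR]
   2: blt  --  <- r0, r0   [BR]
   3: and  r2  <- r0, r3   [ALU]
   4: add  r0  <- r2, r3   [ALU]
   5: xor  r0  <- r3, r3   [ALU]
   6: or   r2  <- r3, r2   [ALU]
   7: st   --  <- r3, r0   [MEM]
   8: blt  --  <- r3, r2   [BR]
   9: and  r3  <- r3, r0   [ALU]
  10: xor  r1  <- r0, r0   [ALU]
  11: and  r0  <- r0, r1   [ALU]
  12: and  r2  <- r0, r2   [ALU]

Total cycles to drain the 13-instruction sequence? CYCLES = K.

[0] i0  or  -- RAW r1
[1] i1  bne  -- no-port BR/BR
[2] i2&i3  blt;and  -- 2-wide
[3] i4  add  -- WAW r0
[4] i5&i6  xor;or  -- 2-wide
[5] i7&i8  st;blt  -- 2-wide
[6] i9&i10  and;xor  -- 2-wide
[7] i11  and  -- RAW r0
[8] i12  and  -- tail

CYCLES = 9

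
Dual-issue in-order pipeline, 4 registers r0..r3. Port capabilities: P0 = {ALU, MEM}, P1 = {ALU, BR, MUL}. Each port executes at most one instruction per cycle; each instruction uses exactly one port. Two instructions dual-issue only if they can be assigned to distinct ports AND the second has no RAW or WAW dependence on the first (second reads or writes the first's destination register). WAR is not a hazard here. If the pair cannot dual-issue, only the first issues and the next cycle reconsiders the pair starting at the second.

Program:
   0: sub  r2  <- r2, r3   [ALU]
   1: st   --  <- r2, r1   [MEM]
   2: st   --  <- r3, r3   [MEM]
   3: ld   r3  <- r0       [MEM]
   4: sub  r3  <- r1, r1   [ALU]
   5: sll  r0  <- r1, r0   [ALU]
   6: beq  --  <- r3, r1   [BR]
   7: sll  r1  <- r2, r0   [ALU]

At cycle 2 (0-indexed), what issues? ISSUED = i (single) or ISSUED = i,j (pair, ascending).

c0: i0 sub  RAW r2
c1: i1 st  no-port MEM/MEM
c2: i2 st  no-port MEM/MEM
c3: i3 ld  WAW r3
c4: i4,i5 sub;sll  2-wide
c5: i6,i7 beq;sll  2-wide

ISSUED = 2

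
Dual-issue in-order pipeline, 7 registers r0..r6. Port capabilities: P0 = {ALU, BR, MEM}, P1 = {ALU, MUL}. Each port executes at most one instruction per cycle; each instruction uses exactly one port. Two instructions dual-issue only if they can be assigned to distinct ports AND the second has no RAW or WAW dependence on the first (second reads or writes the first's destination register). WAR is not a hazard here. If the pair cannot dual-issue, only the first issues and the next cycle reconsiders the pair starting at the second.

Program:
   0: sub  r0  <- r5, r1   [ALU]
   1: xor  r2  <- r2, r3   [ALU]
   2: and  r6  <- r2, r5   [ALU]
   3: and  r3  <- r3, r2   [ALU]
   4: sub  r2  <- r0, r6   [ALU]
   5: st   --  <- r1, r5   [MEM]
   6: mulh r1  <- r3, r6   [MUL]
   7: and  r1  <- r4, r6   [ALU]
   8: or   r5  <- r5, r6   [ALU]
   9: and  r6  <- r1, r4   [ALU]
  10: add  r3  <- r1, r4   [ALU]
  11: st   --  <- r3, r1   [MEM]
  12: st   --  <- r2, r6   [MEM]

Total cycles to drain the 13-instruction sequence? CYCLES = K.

CYCLES = 8

c0: i0/i1 sub xor  pair
c1: i2/i3 and and  pair
c2: i4/i5 sub st  pair
c3: i6 mulh  WAW r1
c4: i7/i8 and or  pair
c5: i9/i10 and add  pair
c6: i11 st  no-port MEM/MEM
c7: i12 st  tail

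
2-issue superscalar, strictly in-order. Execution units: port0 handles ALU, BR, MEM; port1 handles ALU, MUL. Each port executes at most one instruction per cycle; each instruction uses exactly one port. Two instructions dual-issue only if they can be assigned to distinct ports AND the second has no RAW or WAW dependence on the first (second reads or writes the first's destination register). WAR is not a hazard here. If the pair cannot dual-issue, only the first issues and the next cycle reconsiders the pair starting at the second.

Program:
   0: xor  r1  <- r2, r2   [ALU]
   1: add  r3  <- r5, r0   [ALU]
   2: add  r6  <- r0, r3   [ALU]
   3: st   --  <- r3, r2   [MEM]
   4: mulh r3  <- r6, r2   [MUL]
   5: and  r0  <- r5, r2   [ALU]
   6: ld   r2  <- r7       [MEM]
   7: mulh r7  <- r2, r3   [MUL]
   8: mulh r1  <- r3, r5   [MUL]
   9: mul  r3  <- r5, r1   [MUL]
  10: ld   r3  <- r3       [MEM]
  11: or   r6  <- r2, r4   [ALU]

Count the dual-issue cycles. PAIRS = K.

PAIRS = 4

  cy0 -> i0/i1 (xor.ALU add.ALU) 2-wide
  cy1 -> i2/i3 (add.ALU st.MEM) 2-wide
  cy2 -> i4/i5 (mulh.MUL and.ALU) 2-wide
  cy3 -> i6 (ld.MEM) RAW r2
  cy4 -> i7 (mulh.MUL) no-port MUL/MUL
  cy5 -> i8 (mulh.MUL) no-port MUL/MUL
  cy6 -> i9 (mul.MUL) RAW+WAW r3
  cy7 -> i10/i11 (ld.MEM or.ALU) 2-wide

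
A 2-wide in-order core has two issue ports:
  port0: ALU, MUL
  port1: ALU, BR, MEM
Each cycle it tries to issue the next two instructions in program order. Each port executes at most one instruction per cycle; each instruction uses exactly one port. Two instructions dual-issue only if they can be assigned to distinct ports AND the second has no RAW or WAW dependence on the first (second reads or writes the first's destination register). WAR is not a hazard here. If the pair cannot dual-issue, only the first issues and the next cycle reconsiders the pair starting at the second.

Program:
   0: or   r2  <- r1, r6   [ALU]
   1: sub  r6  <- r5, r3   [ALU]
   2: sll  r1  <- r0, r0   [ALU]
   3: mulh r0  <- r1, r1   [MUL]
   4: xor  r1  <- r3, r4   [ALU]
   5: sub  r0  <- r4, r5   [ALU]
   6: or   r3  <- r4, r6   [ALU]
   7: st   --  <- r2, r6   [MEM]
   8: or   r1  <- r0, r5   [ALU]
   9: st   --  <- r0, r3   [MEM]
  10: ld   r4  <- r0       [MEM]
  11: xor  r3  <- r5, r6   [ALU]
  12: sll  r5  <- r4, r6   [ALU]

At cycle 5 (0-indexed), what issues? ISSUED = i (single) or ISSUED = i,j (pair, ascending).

  cy0 -> i0+i1 (or sub) pair
  cy1 -> i2 (sll) RAW r1
  cy2 -> i3+i4 (mulh xor) pair
  cy3 -> i5+i6 (sub or) pair
  cy4 -> i7+i8 (st or) pair
  cy5 -> i9 (st) no-port MEM/MEM
  cy6 -> i10+i11 (ld xor) pair
  cy7 -> i12 (sll) tail

ISSUED = 9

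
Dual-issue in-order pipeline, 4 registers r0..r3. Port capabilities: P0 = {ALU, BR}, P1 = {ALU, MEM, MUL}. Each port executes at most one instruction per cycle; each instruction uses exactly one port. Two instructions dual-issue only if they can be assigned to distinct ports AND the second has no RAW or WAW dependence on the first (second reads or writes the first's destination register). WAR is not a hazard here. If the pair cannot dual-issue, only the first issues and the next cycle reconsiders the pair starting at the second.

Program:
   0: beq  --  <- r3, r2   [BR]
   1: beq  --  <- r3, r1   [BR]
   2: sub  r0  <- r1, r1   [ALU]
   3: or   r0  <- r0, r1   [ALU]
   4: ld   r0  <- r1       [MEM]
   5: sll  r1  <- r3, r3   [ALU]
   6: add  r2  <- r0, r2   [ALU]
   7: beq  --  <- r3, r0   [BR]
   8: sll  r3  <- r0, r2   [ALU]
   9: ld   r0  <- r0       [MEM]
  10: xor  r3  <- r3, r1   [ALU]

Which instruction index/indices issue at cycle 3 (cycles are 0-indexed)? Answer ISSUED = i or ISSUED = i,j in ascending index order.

c0: i0 beq.BR  no-port BR/BR
c1: i1+i2 beq.BR+sub.ALU  pair
c2: i3 or.ALU  WAW r0
c3: i4+i5 ld.MEM+sll.ALU  pair
c4: i6+i7 add.ALU+beq.BR  pair
c5: i8+i9 sll.ALU+ld.MEM  pair
c6: i10 xor.ALU  tail

ISSUED = 4,5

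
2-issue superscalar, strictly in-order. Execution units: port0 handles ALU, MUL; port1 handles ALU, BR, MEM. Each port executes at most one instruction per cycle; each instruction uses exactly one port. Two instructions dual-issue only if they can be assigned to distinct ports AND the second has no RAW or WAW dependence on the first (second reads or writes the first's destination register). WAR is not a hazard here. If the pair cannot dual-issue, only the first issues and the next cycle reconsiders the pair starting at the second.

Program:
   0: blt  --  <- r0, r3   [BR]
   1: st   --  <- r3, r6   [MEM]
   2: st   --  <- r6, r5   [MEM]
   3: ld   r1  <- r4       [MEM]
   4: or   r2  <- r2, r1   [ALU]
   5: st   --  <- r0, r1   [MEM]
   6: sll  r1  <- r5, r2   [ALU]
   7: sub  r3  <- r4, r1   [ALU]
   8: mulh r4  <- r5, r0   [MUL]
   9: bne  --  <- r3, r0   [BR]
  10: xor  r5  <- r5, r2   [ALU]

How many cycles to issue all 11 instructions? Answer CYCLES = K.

0. blt.BR @i0  | no-port BR/MEM
1. st.MEM @i1  | no-port MEM/MEM
2. st.MEM @i2  | no-port MEM/MEM
3. ld.MEM @i3  | RAW r1
4. or.ALU/st.MEM @i4/i5  | 2-wide
5. sll.ALU @i6  | RAW r1
6. sub.ALU/mulh.MUL @i7/i8  | 2-wide
7. bne.BR/xor.ALU @i9/i10  | 2-wide

CYCLES = 8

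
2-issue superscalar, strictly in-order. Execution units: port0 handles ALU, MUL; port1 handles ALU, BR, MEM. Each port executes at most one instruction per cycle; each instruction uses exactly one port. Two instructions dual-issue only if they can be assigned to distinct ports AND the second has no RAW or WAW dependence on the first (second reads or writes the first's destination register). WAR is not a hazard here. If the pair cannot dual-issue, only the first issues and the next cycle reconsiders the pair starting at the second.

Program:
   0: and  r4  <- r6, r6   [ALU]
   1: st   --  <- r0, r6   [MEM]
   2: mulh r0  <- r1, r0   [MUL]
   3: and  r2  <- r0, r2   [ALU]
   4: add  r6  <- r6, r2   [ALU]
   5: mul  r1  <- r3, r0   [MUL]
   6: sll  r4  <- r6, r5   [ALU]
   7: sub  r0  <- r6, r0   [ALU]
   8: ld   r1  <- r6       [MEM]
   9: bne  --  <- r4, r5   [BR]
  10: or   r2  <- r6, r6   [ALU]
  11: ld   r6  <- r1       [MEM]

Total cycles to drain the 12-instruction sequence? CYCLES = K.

c0: i0+i1 and.ALU/st.MEM  2-wide
c1: i2 mulh.MUL  RAW r0
c2: i3 and.ALU  RAW r2
c3: i4+i5 add.ALU/mul.MUL  2-wide
c4: i6+i7 sll.ALU/sub.ALU  2-wide
c5: i8 ld.MEM  no-port MEM/BR
c6: i9+i10 bne.BR/or.ALU  2-wide
c7: i11 ld.MEM  tail

CYCLES = 8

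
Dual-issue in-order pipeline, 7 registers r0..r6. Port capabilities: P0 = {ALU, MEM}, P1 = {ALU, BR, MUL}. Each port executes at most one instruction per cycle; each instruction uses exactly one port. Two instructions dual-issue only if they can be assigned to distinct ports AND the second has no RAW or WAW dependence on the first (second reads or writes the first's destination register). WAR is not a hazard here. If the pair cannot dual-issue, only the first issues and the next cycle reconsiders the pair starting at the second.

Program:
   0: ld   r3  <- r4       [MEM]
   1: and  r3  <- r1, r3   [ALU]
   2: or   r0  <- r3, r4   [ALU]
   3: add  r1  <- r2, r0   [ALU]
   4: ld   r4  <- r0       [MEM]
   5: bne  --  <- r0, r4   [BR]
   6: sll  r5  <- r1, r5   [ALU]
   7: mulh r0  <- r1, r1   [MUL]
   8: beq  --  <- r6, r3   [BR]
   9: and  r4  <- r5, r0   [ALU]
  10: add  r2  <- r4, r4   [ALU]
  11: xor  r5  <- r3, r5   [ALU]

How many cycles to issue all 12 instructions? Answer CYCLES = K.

c0: i0 ld.MEM  RAW+WAW r3
c1: i1 and.ALU  RAW r3
c2: i2 or.ALU  RAW r0
c3: i3,i4 add.ALU/ld.MEM  dual
c4: i5,i6 bne.BR/sll.ALU  dual
c5: i7 mulh.MUL  no-port MUL/BR
c6: i8,i9 beq.BR/and.ALU  dual
c7: i10,i11 add.ALU/xor.ALU  dual

CYCLES = 8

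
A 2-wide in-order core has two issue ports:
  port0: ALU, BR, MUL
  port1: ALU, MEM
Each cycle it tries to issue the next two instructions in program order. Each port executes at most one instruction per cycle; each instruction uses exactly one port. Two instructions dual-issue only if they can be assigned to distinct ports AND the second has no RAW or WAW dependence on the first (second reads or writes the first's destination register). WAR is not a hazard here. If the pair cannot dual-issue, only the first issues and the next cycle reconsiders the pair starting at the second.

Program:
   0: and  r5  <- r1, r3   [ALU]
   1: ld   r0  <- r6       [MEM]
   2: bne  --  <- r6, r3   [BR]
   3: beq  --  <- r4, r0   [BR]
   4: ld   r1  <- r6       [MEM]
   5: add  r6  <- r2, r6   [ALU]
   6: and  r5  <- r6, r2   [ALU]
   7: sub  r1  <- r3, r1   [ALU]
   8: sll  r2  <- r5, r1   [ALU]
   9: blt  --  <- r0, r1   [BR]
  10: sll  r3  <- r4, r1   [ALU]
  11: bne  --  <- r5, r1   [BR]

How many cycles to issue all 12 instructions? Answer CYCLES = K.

CYCLES = 7

[0] i0+i1  and ld  -- 2-wide
[1] i2  bne  -- no-port BR/BR
[2] i3+i4  beq ld  -- 2-wide
[3] i5  add  -- RAW r6
[4] i6+i7  and sub  -- 2-wide
[5] i8+i9  sll blt  -- 2-wide
[6] i10+i11  sll bne  -- 2-wide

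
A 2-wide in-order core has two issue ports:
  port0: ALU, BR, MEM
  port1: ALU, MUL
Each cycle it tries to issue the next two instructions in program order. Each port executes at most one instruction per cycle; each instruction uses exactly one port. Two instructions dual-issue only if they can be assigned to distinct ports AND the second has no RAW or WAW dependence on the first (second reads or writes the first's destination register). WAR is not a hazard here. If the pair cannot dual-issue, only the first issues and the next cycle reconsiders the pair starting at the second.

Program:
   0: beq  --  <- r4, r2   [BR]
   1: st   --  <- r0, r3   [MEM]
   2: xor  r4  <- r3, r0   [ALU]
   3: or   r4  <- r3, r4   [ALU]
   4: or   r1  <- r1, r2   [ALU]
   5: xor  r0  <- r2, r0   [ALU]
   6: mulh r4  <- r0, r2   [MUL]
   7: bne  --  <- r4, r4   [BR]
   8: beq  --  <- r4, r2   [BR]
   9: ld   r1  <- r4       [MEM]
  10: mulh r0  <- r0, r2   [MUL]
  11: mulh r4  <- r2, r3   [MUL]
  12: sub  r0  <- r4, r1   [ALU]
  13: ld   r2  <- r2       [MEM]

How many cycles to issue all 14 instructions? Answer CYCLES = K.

0. beq @i0  | no-port BR/MEM
1. st+xor @i1+i2  | pair
2. or+or @i3+i4  | pair
3. xor @i5  | RAW r0
4. mulh @i6  | RAW r4
5. bne @i7  | no-port BR/BR
6. beq @i8  | no-port BR/MEM
7. ld+mulh @i9+i10  | pair
8. mulh @i11  | RAW r4
9. sub+ld @i12+i13  | pair

CYCLES = 10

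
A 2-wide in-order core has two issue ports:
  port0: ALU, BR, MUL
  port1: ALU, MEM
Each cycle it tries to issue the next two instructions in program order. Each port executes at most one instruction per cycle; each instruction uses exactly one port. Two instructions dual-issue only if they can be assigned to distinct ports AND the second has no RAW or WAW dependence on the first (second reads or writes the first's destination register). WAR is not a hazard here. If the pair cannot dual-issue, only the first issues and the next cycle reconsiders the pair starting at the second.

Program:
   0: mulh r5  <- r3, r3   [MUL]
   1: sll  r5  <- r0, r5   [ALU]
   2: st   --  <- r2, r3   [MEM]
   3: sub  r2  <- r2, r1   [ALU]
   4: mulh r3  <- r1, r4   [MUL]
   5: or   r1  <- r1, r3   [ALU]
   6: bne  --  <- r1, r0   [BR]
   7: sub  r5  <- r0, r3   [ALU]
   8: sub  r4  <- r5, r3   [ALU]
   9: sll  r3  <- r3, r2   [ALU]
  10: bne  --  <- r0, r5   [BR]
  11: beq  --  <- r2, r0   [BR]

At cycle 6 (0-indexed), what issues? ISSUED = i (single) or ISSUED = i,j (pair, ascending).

ISSUED = 10

[0] i0  mulh.MUL  -- RAW+WAW r5
[1] i1,i2  sll.ALU+st.MEM  -- dual
[2] i3,i4  sub.ALU+mulh.MUL  -- dual
[3] i5  or.ALU  -- RAW r1
[4] i6,i7  bne.BR+sub.ALU  -- dual
[5] i8,i9  sub.ALU+sll.ALU  -- dual
[6] i10  bne.BR  -- no-port BR/BR
[7] i11  beq.BR  -- tail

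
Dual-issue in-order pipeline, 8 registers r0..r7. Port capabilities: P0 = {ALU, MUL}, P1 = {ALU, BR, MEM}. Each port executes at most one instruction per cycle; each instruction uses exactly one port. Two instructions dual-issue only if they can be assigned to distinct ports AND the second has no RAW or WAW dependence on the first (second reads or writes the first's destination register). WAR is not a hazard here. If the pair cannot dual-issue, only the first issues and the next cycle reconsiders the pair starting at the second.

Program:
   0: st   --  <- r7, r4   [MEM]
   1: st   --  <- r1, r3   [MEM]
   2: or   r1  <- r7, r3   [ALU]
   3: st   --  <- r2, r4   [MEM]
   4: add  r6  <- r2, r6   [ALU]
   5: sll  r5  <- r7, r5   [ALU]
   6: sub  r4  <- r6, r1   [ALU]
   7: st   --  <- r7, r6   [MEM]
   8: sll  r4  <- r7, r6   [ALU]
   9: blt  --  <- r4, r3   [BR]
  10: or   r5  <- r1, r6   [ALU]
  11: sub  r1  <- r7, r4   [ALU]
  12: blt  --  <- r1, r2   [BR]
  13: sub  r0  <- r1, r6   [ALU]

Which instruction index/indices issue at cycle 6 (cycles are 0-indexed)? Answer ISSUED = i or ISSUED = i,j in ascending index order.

ISSUED = 11

  cy0 -> i0 (st.MEM) no-port MEM/MEM
  cy1 -> i1&i2 (st.MEM+or.ALU) dual
  cy2 -> i3&i4 (st.MEM+add.ALU) dual
  cy3 -> i5&i6 (sll.ALU+sub.ALU) dual
  cy4 -> i7&i8 (st.MEM+sll.ALU) dual
  cy5 -> i9&i10 (blt.BR+or.ALU) dual
  cy6 -> i11 (sub.ALU) RAW r1
  cy7 -> i12&i13 (blt.BR+sub.ALU) dual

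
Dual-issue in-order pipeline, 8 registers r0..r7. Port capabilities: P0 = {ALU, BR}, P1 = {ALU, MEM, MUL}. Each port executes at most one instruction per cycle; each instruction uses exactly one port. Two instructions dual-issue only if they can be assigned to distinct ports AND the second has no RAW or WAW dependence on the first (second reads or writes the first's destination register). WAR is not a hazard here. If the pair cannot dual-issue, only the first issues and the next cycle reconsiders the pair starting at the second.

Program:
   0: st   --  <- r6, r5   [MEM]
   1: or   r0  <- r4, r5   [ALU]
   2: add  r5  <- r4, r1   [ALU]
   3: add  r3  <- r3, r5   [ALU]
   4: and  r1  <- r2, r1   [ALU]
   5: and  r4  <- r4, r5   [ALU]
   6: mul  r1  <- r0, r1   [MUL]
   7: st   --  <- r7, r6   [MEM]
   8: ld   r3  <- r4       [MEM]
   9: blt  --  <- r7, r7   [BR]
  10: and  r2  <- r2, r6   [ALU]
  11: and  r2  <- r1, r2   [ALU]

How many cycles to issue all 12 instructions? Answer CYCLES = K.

CYCLES = 8

t=0 i0+i1:st or ; pair
t=1 i2:add ; RAW r5
t=2 i3+i4:add and ; pair
t=3 i5+i6:and mul ; pair
t=4 i7:st ; no-port MEM/MEM
t=5 i8+i9:ld blt ; pair
t=6 i10:and ; RAW+WAW r2
t=7 i11:and ; tail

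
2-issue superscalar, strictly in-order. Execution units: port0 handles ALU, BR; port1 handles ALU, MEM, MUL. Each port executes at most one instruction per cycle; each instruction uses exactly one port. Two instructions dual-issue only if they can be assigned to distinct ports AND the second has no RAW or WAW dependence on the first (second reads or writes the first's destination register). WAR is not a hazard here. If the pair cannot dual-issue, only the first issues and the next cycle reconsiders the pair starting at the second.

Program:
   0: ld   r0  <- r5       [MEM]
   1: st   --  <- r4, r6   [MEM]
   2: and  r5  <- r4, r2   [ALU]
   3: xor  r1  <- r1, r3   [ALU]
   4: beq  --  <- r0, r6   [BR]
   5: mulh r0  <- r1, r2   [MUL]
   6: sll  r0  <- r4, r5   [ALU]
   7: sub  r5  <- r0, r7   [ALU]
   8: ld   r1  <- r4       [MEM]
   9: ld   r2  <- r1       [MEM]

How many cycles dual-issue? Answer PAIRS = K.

PAIRS = 3

c0: i0 ld.MEM  no-port MEM/MEM
c1: i1,i2 st.MEM/and.ALU  dual
c2: i3,i4 xor.ALU/beq.BR  dual
c3: i5 mulh.MUL  WAW r0
c4: i6 sll.ALU  RAW r0
c5: i7,i8 sub.ALU/ld.MEM  dual
c6: i9 ld.MEM  tail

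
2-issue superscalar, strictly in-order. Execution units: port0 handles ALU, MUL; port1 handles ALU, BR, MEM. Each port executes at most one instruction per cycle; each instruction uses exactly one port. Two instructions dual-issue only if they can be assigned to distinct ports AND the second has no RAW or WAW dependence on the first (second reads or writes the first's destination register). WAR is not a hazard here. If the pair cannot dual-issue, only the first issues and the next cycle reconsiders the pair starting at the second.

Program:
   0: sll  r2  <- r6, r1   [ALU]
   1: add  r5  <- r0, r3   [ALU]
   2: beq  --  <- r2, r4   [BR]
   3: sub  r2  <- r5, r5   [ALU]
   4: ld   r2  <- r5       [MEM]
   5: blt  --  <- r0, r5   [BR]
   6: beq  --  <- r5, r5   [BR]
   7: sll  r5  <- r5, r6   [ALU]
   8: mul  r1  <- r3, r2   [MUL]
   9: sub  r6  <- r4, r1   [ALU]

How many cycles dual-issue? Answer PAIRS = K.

t=0 i0/i1:sll;add ; dual
t=1 i2/i3:beq;sub ; dual
t=2 i4:ld ; no-port MEM/BR
t=3 i5:blt ; no-port BR/BR
t=4 i6/i7:beq;sll ; dual
t=5 i8:mul ; RAW r1
t=6 i9:sub ; tail

PAIRS = 3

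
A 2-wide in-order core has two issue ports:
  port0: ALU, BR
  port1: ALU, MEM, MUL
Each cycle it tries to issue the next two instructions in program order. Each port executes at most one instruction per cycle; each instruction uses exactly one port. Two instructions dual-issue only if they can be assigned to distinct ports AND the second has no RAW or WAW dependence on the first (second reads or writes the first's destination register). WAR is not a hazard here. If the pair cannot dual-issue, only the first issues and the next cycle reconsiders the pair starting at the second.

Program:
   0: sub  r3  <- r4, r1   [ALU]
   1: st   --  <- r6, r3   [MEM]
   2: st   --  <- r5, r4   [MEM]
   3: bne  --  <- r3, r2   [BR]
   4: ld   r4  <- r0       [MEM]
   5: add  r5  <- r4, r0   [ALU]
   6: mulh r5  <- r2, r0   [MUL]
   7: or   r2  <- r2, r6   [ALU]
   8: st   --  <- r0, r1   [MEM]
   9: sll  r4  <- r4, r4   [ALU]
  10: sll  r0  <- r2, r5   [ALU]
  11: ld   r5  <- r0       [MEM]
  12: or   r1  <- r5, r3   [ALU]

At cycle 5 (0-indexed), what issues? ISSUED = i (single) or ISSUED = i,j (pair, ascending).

ISSUED = 6,7

[0] i0  sub  -- RAW r3
[1] i1  st  -- no-port MEM/MEM
[2] i2,i3  st/bne  -- dual
[3] i4  ld  -- RAW r4
[4] i5  add  -- WAW r5
[5] i6,i7  mulh/or  -- dual
[6] i8,i9  st/sll  -- dual
[7] i10  sll  -- RAW r0
[8] i11  ld  -- RAW r5
[9] i12  or  -- tail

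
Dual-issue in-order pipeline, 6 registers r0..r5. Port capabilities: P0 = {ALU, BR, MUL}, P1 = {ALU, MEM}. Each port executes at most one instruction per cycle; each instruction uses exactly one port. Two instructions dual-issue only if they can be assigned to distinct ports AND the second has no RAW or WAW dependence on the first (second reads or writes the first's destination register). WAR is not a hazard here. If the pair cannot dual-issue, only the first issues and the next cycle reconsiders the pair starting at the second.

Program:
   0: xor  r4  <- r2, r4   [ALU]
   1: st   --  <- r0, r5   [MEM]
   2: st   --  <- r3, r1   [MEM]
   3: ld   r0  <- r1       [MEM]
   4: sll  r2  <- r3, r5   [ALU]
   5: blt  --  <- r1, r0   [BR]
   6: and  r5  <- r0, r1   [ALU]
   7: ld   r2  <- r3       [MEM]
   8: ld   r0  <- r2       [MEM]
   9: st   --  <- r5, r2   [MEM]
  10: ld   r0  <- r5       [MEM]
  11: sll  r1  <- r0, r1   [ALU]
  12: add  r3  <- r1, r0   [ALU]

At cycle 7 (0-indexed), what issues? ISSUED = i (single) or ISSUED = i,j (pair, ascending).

  cy0 -> i0+i1 (xor.ALU;st.MEM) pair
  cy1 -> i2 (st.MEM) no-port MEM/MEM
  cy2 -> i3+i4 (ld.MEM;sll.ALU) pair
  cy3 -> i5+i6 (blt.BR;and.ALU) pair
  cy4 -> i7 (ld.MEM) no-port MEM/MEM
  cy5 -> i8 (ld.MEM) no-port MEM/MEM
  cy6 -> i9 (st.MEM) no-port MEM/MEM
  cy7 -> i10 (ld.MEM) RAW r0
  cy8 -> i11 (sll.ALU) RAW r1
  cy9 -> i12 (add.ALU) tail

ISSUED = 10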